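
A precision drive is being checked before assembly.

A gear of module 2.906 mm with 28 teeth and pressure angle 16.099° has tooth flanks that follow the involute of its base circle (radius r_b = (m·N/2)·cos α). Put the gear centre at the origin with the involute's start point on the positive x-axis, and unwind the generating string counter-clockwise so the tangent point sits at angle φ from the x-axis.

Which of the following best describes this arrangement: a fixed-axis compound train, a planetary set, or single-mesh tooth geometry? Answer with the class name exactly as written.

class = single-mesh tooth geometry [base-circle involute, m = 2.906, 28T]
classification: single-mesh tooth geometry

single-mesh tooth geometry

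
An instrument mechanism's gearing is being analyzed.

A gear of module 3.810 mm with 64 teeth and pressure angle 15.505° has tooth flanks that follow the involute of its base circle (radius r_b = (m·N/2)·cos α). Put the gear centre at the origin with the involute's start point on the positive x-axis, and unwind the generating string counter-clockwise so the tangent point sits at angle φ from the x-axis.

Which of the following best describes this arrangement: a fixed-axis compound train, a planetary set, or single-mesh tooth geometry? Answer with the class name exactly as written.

topology: single-mesh involute geometry — m = 3.810, N = 64
classification: single-mesh tooth geometry

single-mesh tooth geometry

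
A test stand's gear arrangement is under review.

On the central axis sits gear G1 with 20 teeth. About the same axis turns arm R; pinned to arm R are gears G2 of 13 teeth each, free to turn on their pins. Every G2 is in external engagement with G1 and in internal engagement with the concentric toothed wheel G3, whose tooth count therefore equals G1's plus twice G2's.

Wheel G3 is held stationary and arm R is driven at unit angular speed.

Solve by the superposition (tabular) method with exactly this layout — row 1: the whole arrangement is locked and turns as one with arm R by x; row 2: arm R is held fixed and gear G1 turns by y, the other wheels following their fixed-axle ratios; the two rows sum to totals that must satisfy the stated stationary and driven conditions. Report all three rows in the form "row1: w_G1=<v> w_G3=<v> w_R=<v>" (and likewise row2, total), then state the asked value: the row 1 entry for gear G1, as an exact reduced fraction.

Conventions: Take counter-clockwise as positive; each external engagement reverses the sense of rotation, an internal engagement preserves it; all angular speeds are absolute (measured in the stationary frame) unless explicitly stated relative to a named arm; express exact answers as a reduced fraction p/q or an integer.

planetary set (20T centre, 13T on arm, 46T internal) — Willis relation
row 1: whole set turns with the arm by x
row 2: sun turns y, ring = −(20/46)·y, arm 0
boundary: total ω_ring = x − (20/46)·y = 0 and total ω_arm = x = 1  ⇒  y = 23/10, x = 1
row 2 ring = −(20/46)·23/10 = -1
totals (row 1 + row 2): sun 1 + 23/10 = 33/10, ring 1 + (-1) = 0, arm 1 + 0 = 1
asked cell (row1, sun) = 1

row1: w_G1=1 w_G3=1 w_R=1
row2: w_G1=23/10 w_G3=-1 w_R=0
total: w_G1=33/10 w_G3=0 w_R=1
asked value: 1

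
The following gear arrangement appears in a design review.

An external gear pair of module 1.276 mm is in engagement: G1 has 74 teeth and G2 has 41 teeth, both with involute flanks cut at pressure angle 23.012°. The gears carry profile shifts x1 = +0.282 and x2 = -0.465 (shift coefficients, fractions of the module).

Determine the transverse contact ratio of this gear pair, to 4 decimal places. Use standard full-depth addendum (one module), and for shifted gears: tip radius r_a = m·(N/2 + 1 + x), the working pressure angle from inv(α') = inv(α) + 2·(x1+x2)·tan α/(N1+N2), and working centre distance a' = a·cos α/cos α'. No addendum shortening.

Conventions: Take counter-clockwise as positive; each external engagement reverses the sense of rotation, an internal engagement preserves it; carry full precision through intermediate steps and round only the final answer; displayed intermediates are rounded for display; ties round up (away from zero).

1.6534

single-mesh involute tooth geometry (74T engaging 41T at module 1.276)
base radii: r_b1 = 43.455011, r_b2 = 24.076425
tip radii: r_a1 = 48.847832, r_a2 = 26.840660
inv(α') = inv(23.012°) + 2·(+0.282-0.465)·tan α/(74+41) = 0.02173512  ⇒  α' = 22.57342°
a' = a·cos α / cos α' = 73.3700·cos 23.012°/cos 22.57342° = 73.134375
action lengths: √(r_a1²−r_b1²) = 22.310821, √(r_a2²−r_b2²) = 11.863676
base pitch p_b = π·m·cos α = 3.689674
CR = (22.310821 + 11.863676 − 73.134375·sin 22.57342°)/3.689674 = 1.653433
contact ratio ≈ 1.6534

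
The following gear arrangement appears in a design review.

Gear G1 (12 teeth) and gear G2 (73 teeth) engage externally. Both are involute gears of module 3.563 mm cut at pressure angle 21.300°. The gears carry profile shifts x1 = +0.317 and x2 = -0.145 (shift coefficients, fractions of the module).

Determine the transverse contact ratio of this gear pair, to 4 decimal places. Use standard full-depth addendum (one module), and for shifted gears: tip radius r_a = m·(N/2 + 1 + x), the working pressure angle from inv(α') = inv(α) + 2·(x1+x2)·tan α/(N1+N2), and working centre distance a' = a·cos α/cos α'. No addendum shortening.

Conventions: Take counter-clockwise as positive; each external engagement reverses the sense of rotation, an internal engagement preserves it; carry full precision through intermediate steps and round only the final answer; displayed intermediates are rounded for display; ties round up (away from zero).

1.4619

single-mesh involute tooth geometry (12T engaging 73T at module 3.563)
base radii: r_b1 = 19.917695, r_b2 = 121.165978
tip radii: r_a1 = 26.070471, r_a2 = 133.095865
inv(α') = inv(21.300°) + 2·(+0.317-0.145)·tan α/(12+73) = 0.01970646  ⇒  α' = 21.87733°
a' = a·cos α / cos α' = 151.4275·cos 21.300°/cos 21.87733° = 152.032485
action lengths: √(r_a1²−r_b1²) = 16.821263, √(r_a2²−r_b2²) = 55.075539
base pitch p_b = π·m·cos α = 10.428881
CR = (16.821263 + 55.075539 − 152.032485·sin 21.87733°)/10.428881 = 1.461935
contact ratio ≈ 1.4619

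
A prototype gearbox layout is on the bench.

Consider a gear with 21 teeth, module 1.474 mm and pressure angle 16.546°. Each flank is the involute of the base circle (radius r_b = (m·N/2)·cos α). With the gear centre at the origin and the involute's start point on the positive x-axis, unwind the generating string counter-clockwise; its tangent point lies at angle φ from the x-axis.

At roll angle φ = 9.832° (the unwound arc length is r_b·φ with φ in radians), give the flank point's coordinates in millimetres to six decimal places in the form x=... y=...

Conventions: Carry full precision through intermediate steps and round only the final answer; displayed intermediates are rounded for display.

recognized (one wheel, involute flank): single-mesh tooth geometry, m = 1.474, N = 21
pitch radius r_p = m·N/2 = 1.474·21/2 = 15.477000
base radius r_b = r_p·cos α = 15.477000·cos 16.546° = 14.836119
roll angle φ = 9.832° = 0.17160077 rad
x = r_b·(cos φ + φ·sin φ) = 15.052952
y = r_b·(sin φ − φ·cos φ) = 0.024916

x=15.052952 y=0.024916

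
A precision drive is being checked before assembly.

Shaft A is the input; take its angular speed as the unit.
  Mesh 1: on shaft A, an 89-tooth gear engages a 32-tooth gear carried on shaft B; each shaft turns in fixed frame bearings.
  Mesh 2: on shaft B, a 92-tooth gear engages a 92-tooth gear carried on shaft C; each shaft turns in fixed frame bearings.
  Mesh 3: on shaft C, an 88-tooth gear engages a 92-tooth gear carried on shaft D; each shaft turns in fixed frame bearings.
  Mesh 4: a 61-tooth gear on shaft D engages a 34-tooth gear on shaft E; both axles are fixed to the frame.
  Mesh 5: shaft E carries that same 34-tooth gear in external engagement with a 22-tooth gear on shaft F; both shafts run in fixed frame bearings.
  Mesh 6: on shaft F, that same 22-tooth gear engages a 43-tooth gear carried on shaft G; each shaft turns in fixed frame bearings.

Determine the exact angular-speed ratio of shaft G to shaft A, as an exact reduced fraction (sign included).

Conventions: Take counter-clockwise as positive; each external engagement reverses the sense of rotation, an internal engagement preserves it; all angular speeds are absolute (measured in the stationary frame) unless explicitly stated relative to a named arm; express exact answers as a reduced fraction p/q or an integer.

59719/15824

class = fixed-axis compound train [6 meshes; 6 ratios multiply, 6 sense flips]
mesh 1 [89T→32T]: running ratio 89/32, sense −
mesh 2 [92T→92T]: running ratio 89/32, sense +
mesh 3 [88T→92T]: running ratio 979/368, sense −
mesh 4 [61T→34T]: running ratio 59719/12512, sense +
mesh 5 [34T→22T]: running ratio 5429/736, sense −
mesh 6 [22T→43T]: running ratio 59719/15824, sense +
ω_out/ω_in = 59719/15824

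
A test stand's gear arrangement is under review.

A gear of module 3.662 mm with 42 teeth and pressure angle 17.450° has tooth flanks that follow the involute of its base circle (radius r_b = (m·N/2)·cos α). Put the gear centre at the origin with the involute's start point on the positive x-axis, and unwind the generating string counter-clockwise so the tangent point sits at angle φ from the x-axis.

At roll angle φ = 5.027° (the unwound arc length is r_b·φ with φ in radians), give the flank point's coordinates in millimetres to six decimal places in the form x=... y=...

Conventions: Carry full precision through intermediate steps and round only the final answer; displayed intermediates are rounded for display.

topology: single-mesh involute geometry — m = 3.662, N = 42
pitch radius r_p = m·N/2 = 3.662·42/2 = 76.902000
base radius r_b = r_p·cos α = 76.902000·cos 17.450° = 73.362893
roll angle φ = 5.027° = 0.08773770 rad
x = r_b·(cos φ + φ·sin φ) = 73.644720
y = r_b·(sin φ − φ·cos φ) = 0.016504

x=73.644720 y=0.016504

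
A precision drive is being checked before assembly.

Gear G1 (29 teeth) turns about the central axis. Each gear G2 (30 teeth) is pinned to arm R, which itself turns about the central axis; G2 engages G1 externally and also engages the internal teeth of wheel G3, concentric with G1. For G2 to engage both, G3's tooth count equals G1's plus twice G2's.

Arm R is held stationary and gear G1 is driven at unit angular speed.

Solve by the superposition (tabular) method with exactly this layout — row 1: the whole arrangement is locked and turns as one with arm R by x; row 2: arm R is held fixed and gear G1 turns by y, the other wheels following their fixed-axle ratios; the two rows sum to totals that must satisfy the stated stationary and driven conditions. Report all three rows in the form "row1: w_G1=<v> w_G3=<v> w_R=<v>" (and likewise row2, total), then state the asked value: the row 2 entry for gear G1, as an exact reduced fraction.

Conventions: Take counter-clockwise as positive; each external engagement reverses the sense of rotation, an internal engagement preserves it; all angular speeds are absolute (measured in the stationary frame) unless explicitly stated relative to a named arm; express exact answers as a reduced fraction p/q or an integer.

topology: planetary set — G1 29T / G2 30T / G3 89T, arm = carrier (Willis)
superposition row 1 [locked train]: every member turns x
row 2: sun turns y, ring = −(29/89)·y, arm 0
boundary: total ω_arm = x = 0 and total ω_sun = x + y = 1  ⇒  y = 1, x = 0
row 2 ring = −(29/89)·1 = -29/89
totals (row 1 + row 2): sun 0 + 1 = 1, ring 0 + (-29/89) = -29/89, arm 0 + 0 = 0
asked cell (row2, sun) = 1

row1: w_G1=0 w_G3=0 w_R=0
row2: w_G1=1 w_G3=-29/89 w_R=0
total: w_G1=1 w_G3=-29/89 w_R=0
asked value: 1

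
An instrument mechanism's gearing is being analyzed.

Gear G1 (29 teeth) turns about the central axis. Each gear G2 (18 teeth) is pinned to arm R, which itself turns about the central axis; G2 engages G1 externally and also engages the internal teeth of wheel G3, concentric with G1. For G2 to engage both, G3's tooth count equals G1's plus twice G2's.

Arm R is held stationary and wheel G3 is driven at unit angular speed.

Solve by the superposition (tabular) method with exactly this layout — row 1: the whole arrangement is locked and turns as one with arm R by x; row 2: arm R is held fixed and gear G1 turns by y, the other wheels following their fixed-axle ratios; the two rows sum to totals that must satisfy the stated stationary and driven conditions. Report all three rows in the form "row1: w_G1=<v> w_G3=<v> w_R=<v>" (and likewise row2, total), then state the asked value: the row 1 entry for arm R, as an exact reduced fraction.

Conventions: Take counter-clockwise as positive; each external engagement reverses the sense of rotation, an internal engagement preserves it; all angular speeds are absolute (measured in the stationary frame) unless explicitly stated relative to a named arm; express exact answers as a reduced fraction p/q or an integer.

recognized (axles ride arm R): planetary set, 29/18/65 teeth
superposition row 1 [locked train]: every member turns x
row 2 (arm held, sun turns y): ω_ring = −(29/65)·y, ω_arm = 0
boundary: total ω_arm = x = 0 and total ω_ring = x − (29/65)·y = 1  ⇒  y = -65/29, x = 0
row 2 ring = −(29/65)·(-65/29) = 1
totals (row 1 + row 2): sun 0 + (-65/29) = -65/29, ring 0 + 1 = 1, arm 0 + 0 = 0
asked cell (row1, arm) = 0

row1: w_G1=0 w_G3=0 w_R=0
row2: w_G1=-65/29 w_G3=1 w_R=0
total: w_G1=-65/29 w_G3=1 w_R=0
asked value: 0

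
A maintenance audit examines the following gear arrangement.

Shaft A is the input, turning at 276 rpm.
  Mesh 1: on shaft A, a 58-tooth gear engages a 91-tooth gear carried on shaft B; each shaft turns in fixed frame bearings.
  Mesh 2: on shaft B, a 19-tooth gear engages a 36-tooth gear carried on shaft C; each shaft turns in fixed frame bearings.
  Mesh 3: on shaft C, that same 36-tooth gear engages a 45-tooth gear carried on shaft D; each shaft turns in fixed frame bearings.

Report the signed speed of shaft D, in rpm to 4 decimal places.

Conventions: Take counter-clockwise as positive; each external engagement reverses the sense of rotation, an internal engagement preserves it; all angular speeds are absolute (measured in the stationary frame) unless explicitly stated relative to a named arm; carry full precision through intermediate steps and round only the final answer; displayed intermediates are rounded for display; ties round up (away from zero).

3-mesh fixed-axis compound train (all bearings frame-fixed)
mesh 1 [58T→91T]: ω = 276.0000×58/91 = 175.9121 rpm, sense flips to −
mesh 2 [19T→36T]: ω = 175.9121×19/36 = 92.8425 rpm, sense flips to +
mesh 3 [36T→45T]: ω = 92.8425×36/45 = 74.2740 rpm, sense flips to −
signed output speed = -74.2740 rpm

-74.2740 rpm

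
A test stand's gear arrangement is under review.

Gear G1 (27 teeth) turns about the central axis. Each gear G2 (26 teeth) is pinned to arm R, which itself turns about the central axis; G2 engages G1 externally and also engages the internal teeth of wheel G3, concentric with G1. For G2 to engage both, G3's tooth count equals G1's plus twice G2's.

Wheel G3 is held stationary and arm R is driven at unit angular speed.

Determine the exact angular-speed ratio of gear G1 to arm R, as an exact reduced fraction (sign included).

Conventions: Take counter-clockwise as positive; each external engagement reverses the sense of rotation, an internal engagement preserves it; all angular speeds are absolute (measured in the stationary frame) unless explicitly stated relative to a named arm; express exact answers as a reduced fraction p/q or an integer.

topology: planetary set — G1 27T / G2 26T / G3 79T, arm = carrier (Willis)
ring teeth: 27 + 2·26 = 79
27(ω_sun−ω_arm) = −79(ω_ring−ω_arm),  ω_ring = 0, ω_arm = 1
ω_sun = 1 − (79/27)(0−1) = 106/27
ω_out/ω_in = 106/27

106/27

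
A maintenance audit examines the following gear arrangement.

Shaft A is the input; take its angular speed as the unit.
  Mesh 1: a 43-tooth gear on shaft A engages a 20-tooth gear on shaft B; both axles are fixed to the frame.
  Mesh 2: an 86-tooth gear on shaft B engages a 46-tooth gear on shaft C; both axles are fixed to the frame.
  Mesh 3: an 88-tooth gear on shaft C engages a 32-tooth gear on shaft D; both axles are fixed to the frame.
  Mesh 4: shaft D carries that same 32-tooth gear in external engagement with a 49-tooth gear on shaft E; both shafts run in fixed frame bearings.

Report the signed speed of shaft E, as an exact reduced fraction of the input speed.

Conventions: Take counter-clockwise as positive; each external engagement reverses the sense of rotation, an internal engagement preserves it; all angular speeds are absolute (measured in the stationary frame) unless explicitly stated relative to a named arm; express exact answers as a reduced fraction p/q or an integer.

4-mesh fixed-axis compound train (all bearings frame-fixed)
mesh 1 [43T→20T]: |ω|/ω_in = 1×43/20 = 43/20, sense flips to −
mesh 2 [86T→46T]: |ω|/ω_in = (43/20)×86/46 = 1849/460, sense flips to +
mesh 3 [88T→32T]: |ω|/ω_in = (1849/460)×88/32 = 20339/1840, sense flips to −
mesh 4 [32T→49T]: |ω|/ω_in = (20339/1840)×32/49 = 40678/5635, sense flips to +
signed output speed (× input speed) = 40678/5635

40678/5635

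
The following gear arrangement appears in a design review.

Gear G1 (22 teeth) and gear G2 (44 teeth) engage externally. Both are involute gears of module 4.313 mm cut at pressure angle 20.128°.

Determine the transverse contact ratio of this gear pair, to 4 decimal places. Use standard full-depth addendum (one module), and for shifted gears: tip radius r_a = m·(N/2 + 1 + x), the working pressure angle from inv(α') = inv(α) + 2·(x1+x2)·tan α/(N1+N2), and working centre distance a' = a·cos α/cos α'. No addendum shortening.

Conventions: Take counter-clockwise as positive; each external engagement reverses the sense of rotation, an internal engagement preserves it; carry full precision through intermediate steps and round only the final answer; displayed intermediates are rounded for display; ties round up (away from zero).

single-mesh involute tooth geometry (22T engaging 44T at module 4.313)
base radii: r_b1 = 44.545476, r_b2 = 89.090951
tip radii: r_a1 = 51.756000, r_a2 = 99.199000
no profile shift: α' = α, a' = a
action lengths: √(r_a1²−r_b1²) = 26.351170, √(r_a2²−r_b2²) = 43.626185
base pitch p_b = π·m·cos α = 12.722158
CR = (26.351170 + 43.626185 − 142.329000·sin 20.12800°)/12.722158 = 1.650608
contact ratio ≈ 1.6506

1.6506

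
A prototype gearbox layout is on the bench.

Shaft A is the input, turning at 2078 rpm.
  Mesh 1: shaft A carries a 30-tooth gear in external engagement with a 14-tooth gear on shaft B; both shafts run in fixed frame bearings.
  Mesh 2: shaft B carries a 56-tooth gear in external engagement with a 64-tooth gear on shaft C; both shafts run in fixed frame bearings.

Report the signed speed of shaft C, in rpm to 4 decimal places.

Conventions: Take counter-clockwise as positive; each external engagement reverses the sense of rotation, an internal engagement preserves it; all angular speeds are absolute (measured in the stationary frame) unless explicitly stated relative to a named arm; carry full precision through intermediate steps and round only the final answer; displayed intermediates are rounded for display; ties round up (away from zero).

recognized (3 fixed axles, 2 meshes): fixed-axis compound train
mesh 1 [30T→14T]: ω = 2078.0000×30/14 = 4452.8571 rpm, sense flips to −
mesh 2 [56T→64T]: ω = 4452.8571×56/64 = 3896.2500 rpm, sense flips to +
signed output speed = +3896.2500 rpm

+3896.2500 rpm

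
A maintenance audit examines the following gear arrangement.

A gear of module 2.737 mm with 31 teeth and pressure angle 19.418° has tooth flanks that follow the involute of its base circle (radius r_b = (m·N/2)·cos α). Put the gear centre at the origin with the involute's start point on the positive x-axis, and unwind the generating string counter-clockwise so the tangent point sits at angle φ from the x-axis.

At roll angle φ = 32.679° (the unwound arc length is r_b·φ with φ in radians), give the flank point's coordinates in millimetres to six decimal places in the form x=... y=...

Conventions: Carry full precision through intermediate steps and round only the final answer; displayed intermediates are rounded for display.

x=45.998418 y=2.394945

recognized (one wheel, involute flank): single-mesh tooth geometry, m = 2.737, N = 31
pitch radius r_p = m·N/2 = 2.737·31/2 = 42.423500
base radius r_b = r_p·cos α = 42.423500·cos 19.418° = 40.010377
roll angle φ = 32.679° = 0.57035615 rad
x = r_b·(cos φ + φ·sin φ) = 45.998418
y = r_b·(sin φ − φ·cos φ) = 2.394945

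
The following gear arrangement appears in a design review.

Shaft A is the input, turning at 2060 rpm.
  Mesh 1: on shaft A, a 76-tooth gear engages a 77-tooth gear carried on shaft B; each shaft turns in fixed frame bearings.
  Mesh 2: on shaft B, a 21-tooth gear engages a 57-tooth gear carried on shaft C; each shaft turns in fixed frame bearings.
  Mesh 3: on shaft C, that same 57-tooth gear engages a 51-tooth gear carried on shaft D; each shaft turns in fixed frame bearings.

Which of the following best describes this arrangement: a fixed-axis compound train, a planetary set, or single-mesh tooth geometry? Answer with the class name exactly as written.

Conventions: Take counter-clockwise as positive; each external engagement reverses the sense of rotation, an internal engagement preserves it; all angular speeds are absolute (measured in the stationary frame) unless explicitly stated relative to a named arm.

recognized (4 fixed axles, 3 meshes): fixed-axis compound train
classification: fixed-axis compound train

fixed-axis compound train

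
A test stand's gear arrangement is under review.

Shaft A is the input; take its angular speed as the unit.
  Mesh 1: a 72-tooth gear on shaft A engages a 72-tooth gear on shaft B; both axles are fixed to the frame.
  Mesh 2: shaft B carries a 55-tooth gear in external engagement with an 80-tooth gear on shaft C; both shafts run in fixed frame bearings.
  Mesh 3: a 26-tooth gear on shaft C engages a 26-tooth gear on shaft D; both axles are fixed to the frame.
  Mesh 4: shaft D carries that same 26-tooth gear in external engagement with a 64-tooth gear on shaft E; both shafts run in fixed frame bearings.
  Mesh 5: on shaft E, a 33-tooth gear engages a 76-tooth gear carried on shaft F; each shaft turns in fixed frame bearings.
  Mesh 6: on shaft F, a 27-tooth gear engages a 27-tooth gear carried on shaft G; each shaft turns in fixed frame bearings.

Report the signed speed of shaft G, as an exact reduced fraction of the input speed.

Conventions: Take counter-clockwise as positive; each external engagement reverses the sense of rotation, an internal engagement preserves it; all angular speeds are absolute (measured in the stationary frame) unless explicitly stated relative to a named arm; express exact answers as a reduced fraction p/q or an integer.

6-mesh fixed-axis compound train (all bearings frame-fixed)
mesh 1 [72T→72T]: |ω|/ω_in = 1×72/72 = 1, sense flips to −
mesh 2 [55T→80T]: |ω|/ω_in = 1×55/80 = 11/16, sense flips to +
mesh 3 [26T→26T]: |ω|/ω_in = (11/16)×26/26 = 11/16, sense flips to −
mesh 4 [26T→64T]: |ω|/ω_in = (11/16)×26/64 = 143/512, sense flips to +
mesh 5 [33T→76T]: |ω|/ω_in = (143/512)×33/76 = 4719/38912, sense flips to −
mesh 6 [27T→27T]: |ω|/ω_in = (4719/38912)×27/27 = 4719/38912, sense flips to +
signed output speed (× input speed) = 4719/38912

4719/38912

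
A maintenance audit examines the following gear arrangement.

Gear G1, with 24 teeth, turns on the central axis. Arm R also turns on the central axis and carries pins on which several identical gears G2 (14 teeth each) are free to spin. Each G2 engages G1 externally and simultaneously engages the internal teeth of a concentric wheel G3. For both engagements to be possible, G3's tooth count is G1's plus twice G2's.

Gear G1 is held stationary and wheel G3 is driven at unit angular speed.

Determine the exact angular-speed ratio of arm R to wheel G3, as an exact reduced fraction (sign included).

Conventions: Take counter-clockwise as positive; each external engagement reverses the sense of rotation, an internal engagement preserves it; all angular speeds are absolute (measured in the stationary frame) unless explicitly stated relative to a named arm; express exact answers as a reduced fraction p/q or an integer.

recognized (axles ride arm R): planetary set, 24/14/52 teeth
ring teeth: 24 + 2·14 = 52
24(ω_sun−ω_arm) = −52(ω_ring−ω_arm),  ω_sun = 0, ω_ring = 1
24(0−ω_arm) = −52(1−ω_arm)  ⇒  76·ω_arm = 52  ⇒  ω_arm = 13/19
ω_out/ω_in = 13/19

13/19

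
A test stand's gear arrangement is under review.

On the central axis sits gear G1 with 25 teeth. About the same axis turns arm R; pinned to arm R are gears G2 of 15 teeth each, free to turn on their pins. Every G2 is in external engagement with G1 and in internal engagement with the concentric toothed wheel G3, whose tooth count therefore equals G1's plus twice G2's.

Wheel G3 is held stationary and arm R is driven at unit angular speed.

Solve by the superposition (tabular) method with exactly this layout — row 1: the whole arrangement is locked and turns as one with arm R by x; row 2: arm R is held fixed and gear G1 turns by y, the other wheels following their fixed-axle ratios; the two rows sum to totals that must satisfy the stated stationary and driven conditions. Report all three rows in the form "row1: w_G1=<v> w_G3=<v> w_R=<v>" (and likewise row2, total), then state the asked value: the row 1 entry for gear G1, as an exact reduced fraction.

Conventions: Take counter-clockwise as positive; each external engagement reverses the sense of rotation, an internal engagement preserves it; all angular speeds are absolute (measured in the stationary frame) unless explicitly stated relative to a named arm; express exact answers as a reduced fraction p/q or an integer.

recognized (axles ride arm R): planetary set, 25/15/55 teeth
row 1 (train locked, turned with arm): all members turn x
row 2 — arm fixed, fixed-axis ratios: sun y, ring −(25/55)·y, arm 0
boundary: total ω_ring = x − (25/55)·y = 0 and total ω_arm = x = 1  ⇒  y = 11/5, x = 1
row 2 ring = −(25/55)·11/5 = -1
totals (row 1 + row 2): sun 1 + 11/5 = 16/5, ring 1 + (-1) = 0, arm 1 + 0 = 1
asked cell (row1, sun) = 1

row1: w_G1=1 w_G3=1 w_R=1
row2: w_G1=11/5 w_G3=-1 w_R=0
total: w_G1=16/5 w_G3=0 w_R=1
asked value: 1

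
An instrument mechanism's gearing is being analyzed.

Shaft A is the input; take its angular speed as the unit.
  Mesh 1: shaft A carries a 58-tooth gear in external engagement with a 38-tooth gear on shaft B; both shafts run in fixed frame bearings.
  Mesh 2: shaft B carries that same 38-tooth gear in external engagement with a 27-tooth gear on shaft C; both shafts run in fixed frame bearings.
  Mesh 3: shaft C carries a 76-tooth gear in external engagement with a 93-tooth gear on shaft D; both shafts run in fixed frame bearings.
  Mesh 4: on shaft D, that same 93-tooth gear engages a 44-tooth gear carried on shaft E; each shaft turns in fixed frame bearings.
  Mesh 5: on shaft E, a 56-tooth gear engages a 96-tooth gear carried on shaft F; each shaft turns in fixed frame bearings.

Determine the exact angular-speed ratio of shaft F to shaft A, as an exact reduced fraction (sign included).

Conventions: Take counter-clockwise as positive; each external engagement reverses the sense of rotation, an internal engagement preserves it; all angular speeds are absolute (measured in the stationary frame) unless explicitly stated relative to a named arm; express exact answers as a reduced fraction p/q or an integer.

-3857/1782

class = fixed-axis compound train [5 meshes; 5 ratios multiply, 5 sense flips]
mesh 1 [58T→38T]: running ratio 29/19, sense −
mesh 2 [38T→27T]: running ratio 58/27, sense +
mesh 3 [76T→93T]: running ratio 4408/2511, sense −
mesh 4 [93T→44T]: running ratio 1102/297, sense +
mesh 5 [56T→96T]: running ratio 3857/1782, sense −
ω_out/ω_in = -3857/1782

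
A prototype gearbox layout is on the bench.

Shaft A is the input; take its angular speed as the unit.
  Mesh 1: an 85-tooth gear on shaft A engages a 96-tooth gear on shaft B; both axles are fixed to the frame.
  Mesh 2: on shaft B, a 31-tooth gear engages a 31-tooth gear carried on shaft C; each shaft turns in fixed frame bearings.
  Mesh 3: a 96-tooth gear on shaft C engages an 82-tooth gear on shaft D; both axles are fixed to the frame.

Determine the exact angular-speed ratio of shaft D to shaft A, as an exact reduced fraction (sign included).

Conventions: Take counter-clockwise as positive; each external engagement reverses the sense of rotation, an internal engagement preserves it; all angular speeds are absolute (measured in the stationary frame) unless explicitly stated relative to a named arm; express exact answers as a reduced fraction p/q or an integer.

class = fixed-axis compound train [3 meshes; 3 ratios multiply, 3 sense flips]
mesh 1 [85T→96T]: running ratio 85/96, sense −
mesh 2 [31T→31T]: running ratio 85/96, sense +
mesh 3 [96T→82T]: running ratio 85/82, sense −
ω_out/ω_in = -85/82

-85/82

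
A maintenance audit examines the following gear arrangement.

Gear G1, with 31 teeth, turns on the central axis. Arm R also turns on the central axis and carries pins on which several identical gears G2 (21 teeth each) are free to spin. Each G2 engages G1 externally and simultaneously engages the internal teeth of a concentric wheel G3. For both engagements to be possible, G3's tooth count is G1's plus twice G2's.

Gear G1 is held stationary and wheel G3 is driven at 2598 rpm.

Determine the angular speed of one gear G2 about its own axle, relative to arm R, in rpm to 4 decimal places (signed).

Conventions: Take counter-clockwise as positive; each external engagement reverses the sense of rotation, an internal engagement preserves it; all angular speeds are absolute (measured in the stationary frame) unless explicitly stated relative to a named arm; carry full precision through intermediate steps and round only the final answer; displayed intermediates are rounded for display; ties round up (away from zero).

recognized (axles ride arm R): planetary set, 31/21/73 teeth
normalise by the input: solve with ω_ring = 1, then scale by 2598 rpm
ring teeth: 31 + 2·21 = 73
31(ω_sun−ω_arm) = −73(ω_ring−ω_arm),  ω_sun = 0, ω_ring = 1
31(0−ω_arm) = −73(1−ω_arm)  ⇒  104·ω_arm = 73  ⇒  ω_arm = 73/104
sun–planet mesh: 31·(0−73/104) = −21·(ω_p−ω_arm)  ⇒  ω_p−ω_arm = 2263/2184
scale: ω_p−ω_arm = 2263/2184 × 2598 rpm = +2691.9753 rpm

+2691.9753 rpm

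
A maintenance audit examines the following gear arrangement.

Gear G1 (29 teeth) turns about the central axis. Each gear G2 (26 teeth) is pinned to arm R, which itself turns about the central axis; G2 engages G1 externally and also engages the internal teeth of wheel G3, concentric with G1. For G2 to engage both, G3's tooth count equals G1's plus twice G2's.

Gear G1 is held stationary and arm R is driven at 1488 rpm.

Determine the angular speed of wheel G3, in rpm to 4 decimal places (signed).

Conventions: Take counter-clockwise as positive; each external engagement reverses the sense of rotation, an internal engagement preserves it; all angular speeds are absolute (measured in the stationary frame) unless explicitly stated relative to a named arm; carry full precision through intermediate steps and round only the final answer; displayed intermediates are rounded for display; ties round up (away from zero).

+2020.7407 rpm

topology: planetary set — G1 29T / G2 26T / G3 81T, arm = carrier (Willis)
normalise by the input: solve with ω_arm = 1, then scale by 1488 rpm
ring teeth: 29 + 2·26 = 81
29(ω_sun−ω_arm) = −81(ω_ring−ω_arm),  ω_sun = 0, ω_arm = 1
ω_ring = 1 − (29/81)(0−1) = 110/81
scale: ω_ring = 110/81 × 1488 rpm = +2020.7407 rpm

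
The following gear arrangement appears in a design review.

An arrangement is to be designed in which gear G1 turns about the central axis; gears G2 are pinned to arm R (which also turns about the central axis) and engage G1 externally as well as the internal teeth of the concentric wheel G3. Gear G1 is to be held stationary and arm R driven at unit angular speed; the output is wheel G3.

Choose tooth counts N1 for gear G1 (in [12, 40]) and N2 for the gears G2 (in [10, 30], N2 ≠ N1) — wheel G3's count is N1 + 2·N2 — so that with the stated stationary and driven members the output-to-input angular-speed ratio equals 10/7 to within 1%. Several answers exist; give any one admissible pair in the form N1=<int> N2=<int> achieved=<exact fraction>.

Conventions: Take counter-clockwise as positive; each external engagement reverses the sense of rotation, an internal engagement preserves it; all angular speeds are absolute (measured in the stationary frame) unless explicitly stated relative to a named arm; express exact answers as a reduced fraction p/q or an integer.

topology: planetary set — design target 10/7, arm = carrier (Willis)
Willis with ω_sun = 0: ω_ring/ω_arm = (N1+N3)/N3; set equal to 10/7  ⇒  N3/N1 = 1/(10/7 − 1) = 7/3
N3 = N1 + 2·N2  ⇒  N2/N1 = (N3/N1 − 1)/2 = (7/3 − 1)/2 = 2/3
smallest multiple with N1 ≥ 12 and N2 ≥ 10: k = 5  ⇒  N1 = 5·3 = 15, N2 = 5·2 = 10 (N1 ≤ 40, N2 ≤ 30, N2 ≠ N1 ✓), N3 = 15 + 2·10 = 35
check: (N1+N3)/N3 with N1 = 15, N3 = 35 gives 10/7; |achieved − target| = 0 ≤ 1/70 ✓

N1=15 N2=10 achieved=10/7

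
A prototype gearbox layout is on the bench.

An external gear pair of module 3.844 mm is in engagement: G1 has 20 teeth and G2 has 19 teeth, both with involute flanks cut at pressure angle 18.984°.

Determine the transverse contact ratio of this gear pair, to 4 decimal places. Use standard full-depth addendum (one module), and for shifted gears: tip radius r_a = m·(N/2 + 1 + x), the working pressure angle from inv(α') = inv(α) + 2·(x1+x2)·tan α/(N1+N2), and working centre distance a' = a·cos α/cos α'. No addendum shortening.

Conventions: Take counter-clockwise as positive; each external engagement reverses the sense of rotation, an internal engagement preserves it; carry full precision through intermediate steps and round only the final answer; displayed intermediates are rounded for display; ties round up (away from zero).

1.5863

topology: single-mesh involute geometry — m = 3.844, 20T/19T pair
base radii: r_b1 = 36.349227, r_b2 = 34.531766
tip radii: r_a1 = 42.284000, r_a2 = 40.362000
no profile shift: α' = α, a' = a
action lengths: √(r_a1²−r_b1²) = 21.602554, √(r_a2²−r_b2²) = 20.896128
base pitch p_b = π·m·cos α = 11.419447
CR = (21.602554 + 20.896128 − 74.958000·sin 18.98400°)/11.419447 = 1.586289
contact ratio ≈ 1.5863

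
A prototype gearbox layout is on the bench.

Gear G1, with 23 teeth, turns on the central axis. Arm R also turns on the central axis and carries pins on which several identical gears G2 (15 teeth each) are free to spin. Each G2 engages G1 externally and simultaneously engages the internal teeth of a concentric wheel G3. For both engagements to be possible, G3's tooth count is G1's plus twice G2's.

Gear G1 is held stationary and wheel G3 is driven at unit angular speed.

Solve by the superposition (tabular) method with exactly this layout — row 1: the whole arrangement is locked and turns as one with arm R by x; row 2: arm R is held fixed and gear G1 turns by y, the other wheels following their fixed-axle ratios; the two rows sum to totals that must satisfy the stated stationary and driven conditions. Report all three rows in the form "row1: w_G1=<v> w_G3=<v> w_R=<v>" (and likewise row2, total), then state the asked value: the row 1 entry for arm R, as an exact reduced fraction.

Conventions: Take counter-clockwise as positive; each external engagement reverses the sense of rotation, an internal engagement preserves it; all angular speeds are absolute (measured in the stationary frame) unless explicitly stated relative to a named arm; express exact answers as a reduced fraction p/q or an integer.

row1: w_G1=53/76 w_G3=53/76 w_R=53/76
row2: w_G1=-53/76 w_G3=23/76 w_R=0
total: w_G1=0 w_G3=1 w_R=53/76
asked value: 53/76

class = planetary set [G3 = 23+2·15 = 53; Willis about the carrier]
row 1 (train locked, turned with arm): all members turn x
row 2: sun turns y, ring = −(23/53)·y, arm 0
boundary: total ω_sun = x + y = 0 and total ω_ring = x − (23/53)·y = 1  ⇒  y = -53/76, x = 53/76
row 2 ring = −(23/53)·(-53/76) = 23/76
totals (row 1 + row 2): sun 53/76 + (-53/76) = 0, ring 53/76 + 23/76 = 1, arm 53/76 + 0 = 53/76
asked cell (row1, arm) = 53/76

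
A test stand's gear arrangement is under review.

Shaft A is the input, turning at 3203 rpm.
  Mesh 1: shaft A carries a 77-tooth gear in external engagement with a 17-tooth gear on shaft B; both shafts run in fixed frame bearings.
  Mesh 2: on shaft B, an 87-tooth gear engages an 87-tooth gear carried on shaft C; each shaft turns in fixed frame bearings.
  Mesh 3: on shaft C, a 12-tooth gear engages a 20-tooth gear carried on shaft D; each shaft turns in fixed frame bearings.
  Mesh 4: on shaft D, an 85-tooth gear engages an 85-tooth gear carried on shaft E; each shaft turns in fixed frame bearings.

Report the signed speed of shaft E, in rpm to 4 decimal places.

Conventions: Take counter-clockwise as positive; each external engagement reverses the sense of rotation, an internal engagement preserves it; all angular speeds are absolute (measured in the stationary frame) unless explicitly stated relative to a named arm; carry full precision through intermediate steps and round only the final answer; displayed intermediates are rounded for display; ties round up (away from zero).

+8704.6235 rpm

topology: fixed-axis compound train — 4 meshes, A→E
mesh 1 [77T→17T]: ω = 3203.0000×77/17 = 14507.7059 rpm, sense flips to −
mesh 2 [87T→87T]: ω = 14507.7059×87/87 = 14507.7059 rpm, sense flips to +
mesh 3 [12T→20T]: ω = 14507.7059×12/20 = 8704.6235 rpm, sense flips to −
mesh 4 [85T→85T]: ω = 8704.6235×85/85 = 8704.6235 rpm, sense flips to +
signed output speed = +8704.6235 rpm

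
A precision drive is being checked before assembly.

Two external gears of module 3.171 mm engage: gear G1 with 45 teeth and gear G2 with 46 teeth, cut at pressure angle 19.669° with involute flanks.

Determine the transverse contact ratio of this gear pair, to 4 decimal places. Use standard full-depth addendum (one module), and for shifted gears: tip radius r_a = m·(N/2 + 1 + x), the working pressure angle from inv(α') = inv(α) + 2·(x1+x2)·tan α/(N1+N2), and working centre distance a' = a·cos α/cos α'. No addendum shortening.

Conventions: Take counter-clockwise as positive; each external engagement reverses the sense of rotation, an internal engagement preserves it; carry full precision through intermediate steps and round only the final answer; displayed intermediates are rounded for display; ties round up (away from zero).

1.7552

class = single-mesh tooth geometry [involute pair 45T × 46T, m = 3.171]
base radii: r_b1 = 67.184573, r_b2 = 68.677563
tip radii: r_a1 = 74.518500, r_a2 = 76.104000
no profile shift: α' = α, a' = a
action lengths: √(r_a1²−r_b1²) = 32.237246, √(r_a2²−r_b2²) = 32.790412
base pitch p_b = π·m·cos α = 9.380736
CR = (32.237246 + 32.790412 − 144.280500·sin 19.66900°)/9.380736 = 1.755181
contact ratio ≈ 1.7552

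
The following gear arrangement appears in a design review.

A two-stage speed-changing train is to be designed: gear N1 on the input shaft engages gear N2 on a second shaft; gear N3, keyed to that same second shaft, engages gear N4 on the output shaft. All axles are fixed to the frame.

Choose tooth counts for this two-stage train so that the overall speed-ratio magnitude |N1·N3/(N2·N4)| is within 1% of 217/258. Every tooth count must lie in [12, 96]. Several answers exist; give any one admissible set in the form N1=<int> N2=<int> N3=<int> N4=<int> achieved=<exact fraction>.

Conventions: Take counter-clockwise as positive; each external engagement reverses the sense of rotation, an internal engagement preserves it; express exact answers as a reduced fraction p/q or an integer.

2-stage fixed-axis compound train for ratio 217/258
target = 217/258 in lowest terms: an exact hit needs N1·N3 = k·217 and N2·N4 = k·258 for one integer k, every count in [12, 96]; additionally prefer no 1:1 stage (N1 ≠ N2, N3 ≠ N4)
k = 1: no 1:1-free in-range split of k·217 and k·258 into factor pairs; take k = 2
k = 2: N1·N3 = 434 = 14·31, N2·N4 = 516 = 12·43
achieved = 14·31/(12·43) = 217/258; |achieved − target| = 0 ≤ 217/25800 ✓

N1=14 N2=12 N3=31 N4=43 achieved=217/258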